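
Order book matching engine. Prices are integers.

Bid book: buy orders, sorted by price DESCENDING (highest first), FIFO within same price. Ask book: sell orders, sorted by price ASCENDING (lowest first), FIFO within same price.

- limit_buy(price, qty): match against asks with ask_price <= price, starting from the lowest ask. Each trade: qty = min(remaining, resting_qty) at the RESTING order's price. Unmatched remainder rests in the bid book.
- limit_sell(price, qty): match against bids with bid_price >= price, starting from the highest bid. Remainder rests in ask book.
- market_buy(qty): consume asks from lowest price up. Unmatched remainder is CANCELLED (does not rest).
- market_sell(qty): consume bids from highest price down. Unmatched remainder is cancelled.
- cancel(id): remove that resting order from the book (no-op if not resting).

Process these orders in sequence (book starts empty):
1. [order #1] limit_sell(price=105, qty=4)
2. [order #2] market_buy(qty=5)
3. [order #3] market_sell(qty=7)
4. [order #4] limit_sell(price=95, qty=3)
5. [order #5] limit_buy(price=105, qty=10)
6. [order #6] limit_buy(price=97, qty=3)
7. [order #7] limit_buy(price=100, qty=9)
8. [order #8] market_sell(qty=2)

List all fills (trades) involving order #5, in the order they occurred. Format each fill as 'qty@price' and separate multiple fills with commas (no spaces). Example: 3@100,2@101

Answer: 3@95,2@105

Derivation:
After op 1 [order #1] limit_sell(price=105, qty=4): fills=none; bids=[-] asks=[#1:4@105]
After op 2 [order #2] market_buy(qty=5): fills=#2x#1:4@105; bids=[-] asks=[-]
After op 3 [order #3] market_sell(qty=7): fills=none; bids=[-] asks=[-]
After op 4 [order #4] limit_sell(price=95, qty=3): fills=none; bids=[-] asks=[#4:3@95]
After op 5 [order #5] limit_buy(price=105, qty=10): fills=#5x#4:3@95; bids=[#5:7@105] asks=[-]
After op 6 [order #6] limit_buy(price=97, qty=3): fills=none; bids=[#5:7@105 #6:3@97] asks=[-]
After op 7 [order #7] limit_buy(price=100, qty=9): fills=none; bids=[#5:7@105 #7:9@100 #6:3@97] asks=[-]
After op 8 [order #8] market_sell(qty=2): fills=#5x#8:2@105; bids=[#5:5@105 #7:9@100 #6:3@97] asks=[-]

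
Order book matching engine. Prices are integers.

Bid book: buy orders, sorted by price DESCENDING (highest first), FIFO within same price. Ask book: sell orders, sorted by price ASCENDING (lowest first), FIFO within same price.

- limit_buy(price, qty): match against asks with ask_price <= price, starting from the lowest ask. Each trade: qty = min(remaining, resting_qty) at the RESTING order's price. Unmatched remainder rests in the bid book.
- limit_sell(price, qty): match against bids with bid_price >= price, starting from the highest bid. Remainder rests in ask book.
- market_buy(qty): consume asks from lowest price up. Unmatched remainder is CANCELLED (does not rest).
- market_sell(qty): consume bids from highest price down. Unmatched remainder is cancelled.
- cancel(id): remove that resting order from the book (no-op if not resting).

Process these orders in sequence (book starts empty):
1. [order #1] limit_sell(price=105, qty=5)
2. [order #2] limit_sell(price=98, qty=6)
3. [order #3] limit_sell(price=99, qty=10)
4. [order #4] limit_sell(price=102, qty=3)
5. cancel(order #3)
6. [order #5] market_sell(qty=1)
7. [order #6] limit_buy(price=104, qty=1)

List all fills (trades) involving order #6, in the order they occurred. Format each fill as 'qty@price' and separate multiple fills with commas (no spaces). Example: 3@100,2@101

After op 1 [order #1] limit_sell(price=105, qty=5): fills=none; bids=[-] asks=[#1:5@105]
After op 2 [order #2] limit_sell(price=98, qty=6): fills=none; bids=[-] asks=[#2:6@98 #1:5@105]
After op 3 [order #3] limit_sell(price=99, qty=10): fills=none; bids=[-] asks=[#2:6@98 #3:10@99 #1:5@105]
After op 4 [order #4] limit_sell(price=102, qty=3): fills=none; bids=[-] asks=[#2:6@98 #3:10@99 #4:3@102 #1:5@105]
After op 5 cancel(order #3): fills=none; bids=[-] asks=[#2:6@98 #4:3@102 #1:5@105]
After op 6 [order #5] market_sell(qty=1): fills=none; bids=[-] asks=[#2:6@98 #4:3@102 #1:5@105]
After op 7 [order #6] limit_buy(price=104, qty=1): fills=#6x#2:1@98; bids=[-] asks=[#2:5@98 #4:3@102 #1:5@105]

Answer: 1@98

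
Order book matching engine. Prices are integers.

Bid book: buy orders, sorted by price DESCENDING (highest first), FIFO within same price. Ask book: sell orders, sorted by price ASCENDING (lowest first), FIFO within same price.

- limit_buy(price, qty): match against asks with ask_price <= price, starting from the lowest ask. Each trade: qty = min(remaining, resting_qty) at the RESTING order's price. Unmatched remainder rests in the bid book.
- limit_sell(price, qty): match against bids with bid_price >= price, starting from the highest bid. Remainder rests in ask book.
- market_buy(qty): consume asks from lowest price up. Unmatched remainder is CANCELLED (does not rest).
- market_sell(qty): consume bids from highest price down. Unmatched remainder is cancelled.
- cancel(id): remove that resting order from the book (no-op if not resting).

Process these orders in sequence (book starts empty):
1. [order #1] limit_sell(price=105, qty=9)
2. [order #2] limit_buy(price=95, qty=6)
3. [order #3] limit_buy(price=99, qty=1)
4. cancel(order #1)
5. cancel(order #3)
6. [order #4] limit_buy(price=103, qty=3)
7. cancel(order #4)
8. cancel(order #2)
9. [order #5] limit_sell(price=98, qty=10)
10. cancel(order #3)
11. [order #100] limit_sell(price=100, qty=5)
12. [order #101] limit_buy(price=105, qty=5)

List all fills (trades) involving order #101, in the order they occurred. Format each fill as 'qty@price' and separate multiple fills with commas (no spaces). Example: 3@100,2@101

Answer: 5@98

Derivation:
After op 1 [order #1] limit_sell(price=105, qty=9): fills=none; bids=[-] asks=[#1:9@105]
After op 2 [order #2] limit_buy(price=95, qty=6): fills=none; bids=[#2:6@95] asks=[#1:9@105]
After op 3 [order #3] limit_buy(price=99, qty=1): fills=none; bids=[#3:1@99 #2:6@95] asks=[#1:9@105]
After op 4 cancel(order #1): fills=none; bids=[#3:1@99 #2:6@95] asks=[-]
After op 5 cancel(order #3): fills=none; bids=[#2:6@95] asks=[-]
After op 6 [order #4] limit_buy(price=103, qty=3): fills=none; bids=[#4:3@103 #2:6@95] asks=[-]
After op 7 cancel(order #4): fills=none; bids=[#2:6@95] asks=[-]
After op 8 cancel(order #2): fills=none; bids=[-] asks=[-]
After op 9 [order #5] limit_sell(price=98, qty=10): fills=none; bids=[-] asks=[#5:10@98]
After op 10 cancel(order #3): fills=none; bids=[-] asks=[#5:10@98]
After op 11 [order #100] limit_sell(price=100, qty=5): fills=none; bids=[-] asks=[#5:10@98 #100:5@100]
After op 12 [order #101] limit_buy(price=105, qty=5): fills=#101x#5:5@98; bids=[-] asks=[#5:5@98 #100:5@100]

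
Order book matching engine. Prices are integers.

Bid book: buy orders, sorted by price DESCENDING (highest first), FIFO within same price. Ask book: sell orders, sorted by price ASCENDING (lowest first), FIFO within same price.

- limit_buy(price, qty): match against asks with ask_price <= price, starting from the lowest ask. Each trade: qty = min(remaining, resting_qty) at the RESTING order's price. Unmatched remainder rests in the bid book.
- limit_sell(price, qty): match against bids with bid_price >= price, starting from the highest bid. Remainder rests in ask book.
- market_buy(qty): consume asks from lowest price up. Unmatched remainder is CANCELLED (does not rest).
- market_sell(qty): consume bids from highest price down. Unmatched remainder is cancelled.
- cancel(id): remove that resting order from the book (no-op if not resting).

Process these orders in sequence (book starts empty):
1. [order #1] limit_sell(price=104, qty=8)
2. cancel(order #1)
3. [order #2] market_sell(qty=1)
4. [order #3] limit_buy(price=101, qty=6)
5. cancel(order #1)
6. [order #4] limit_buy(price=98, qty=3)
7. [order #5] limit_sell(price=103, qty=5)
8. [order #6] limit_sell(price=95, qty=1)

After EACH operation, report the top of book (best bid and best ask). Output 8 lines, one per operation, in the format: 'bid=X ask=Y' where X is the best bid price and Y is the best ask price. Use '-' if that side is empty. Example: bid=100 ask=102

Answer: bid=- ask=104
bid=- ask=-
bid=- ask=-
bid=101 ask=-
bid=101 ask=-
bid=101 ask=-
bid=101 ask=103
bid=101 ask=103

Derivation:
After op 1 [order #1] limit_sell(price=104, qty=8): fills=none; bids=[-] asks=[#1:8@104]
After op 2 cancel(order #1): fills=none; bids=[-] asks=[-]
After op 3 [order #2] market_sell(qty=1): fills=none; bids=[-] asks=[-]
After op 4 [order #3] limit_buy(price=101, qty=6): fills=none; bids=[#3:6@101] asks=[-]
After op 5 cancel(order #1): fills=none; bids=[#3:6@101] asks=[-]
After op 6 [order #4] limit_buy(price=98, qty=3): fills=none; bids=[#3:6@101 #4:3@98] asks=[-]
After op 7 [order #5] limit_sell(price=103, qty=5): fills=none; bids=[#3:6@101 #4:3@98] asks=[#5:5@103]
After op 8 [order #6] limit_sell(price=95, qty=1): fills=#3x#6:1@101; bids=[#3:5@101 #4:3@98] asks=[#5:5@103]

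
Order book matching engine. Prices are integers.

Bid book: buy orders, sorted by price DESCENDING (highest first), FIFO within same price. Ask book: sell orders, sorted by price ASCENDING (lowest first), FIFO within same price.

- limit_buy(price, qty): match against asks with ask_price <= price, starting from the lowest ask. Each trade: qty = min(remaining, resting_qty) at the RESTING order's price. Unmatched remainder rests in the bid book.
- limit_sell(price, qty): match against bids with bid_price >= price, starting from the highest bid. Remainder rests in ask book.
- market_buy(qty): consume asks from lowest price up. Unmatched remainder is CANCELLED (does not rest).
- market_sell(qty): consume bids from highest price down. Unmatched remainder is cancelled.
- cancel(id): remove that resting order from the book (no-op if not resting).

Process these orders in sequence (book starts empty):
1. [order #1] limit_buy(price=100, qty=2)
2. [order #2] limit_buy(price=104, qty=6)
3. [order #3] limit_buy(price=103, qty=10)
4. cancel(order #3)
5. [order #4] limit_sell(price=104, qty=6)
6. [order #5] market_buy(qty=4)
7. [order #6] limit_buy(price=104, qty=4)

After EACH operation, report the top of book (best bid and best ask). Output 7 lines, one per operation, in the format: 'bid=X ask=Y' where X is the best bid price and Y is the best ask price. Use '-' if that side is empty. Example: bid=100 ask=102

Answer: bid=100 ask=-
bid=104 ask=-
bid=104 ask=-
bid=104 ask=-
bid=100 ask=-
bid=100 ask=-
bid=104 ask=-

Derivation:
After op 1 [order #1] limit_buy(price=100, qty=2): fills=none; bids=[#1:2@100] asks=[-]
After op 2 [order #2] limit_buy(price=104, qty=6): fills=none; bids=[#2:6@104 #1:2@100] asks=[-]
After op 3 [order #3] limit_buy(price=103, qty=10): fills=none; bids=[#2:6@104 #3:10@103 #1:2@100] asks=[-]
After op 4 cancel(order #3): fills=none; bids=[#2:6@104 #1:2@100] asks=[-]
After op 5 [order #4] limit_sell(price=104, qty=6): fills=#2x#4:6@104; bids=[#1:2@100] asks=[-]
After op 6 [order #5] market_buy(qty=4): fills=none; bids=[#1:2@100] asks=[-]
After op 7 [order #6] limit_buy(price=104, qty=4): fills=none; bids=[#6:4@104 #1:2@100] asks=[-]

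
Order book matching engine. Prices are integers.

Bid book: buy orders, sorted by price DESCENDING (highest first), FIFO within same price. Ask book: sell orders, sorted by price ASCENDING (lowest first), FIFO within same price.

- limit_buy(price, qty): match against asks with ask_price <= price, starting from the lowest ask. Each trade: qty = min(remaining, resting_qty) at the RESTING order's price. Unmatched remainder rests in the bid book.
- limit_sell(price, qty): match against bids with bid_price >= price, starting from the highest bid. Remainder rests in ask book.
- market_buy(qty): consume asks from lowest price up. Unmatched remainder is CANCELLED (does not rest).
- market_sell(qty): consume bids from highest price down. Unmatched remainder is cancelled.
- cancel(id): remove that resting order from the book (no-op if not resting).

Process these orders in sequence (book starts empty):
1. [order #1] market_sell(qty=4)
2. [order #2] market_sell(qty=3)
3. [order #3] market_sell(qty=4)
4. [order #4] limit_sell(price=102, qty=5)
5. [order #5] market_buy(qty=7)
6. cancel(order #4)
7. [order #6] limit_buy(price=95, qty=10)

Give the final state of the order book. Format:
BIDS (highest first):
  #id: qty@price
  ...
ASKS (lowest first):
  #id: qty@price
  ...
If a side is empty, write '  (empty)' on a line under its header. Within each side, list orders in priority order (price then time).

After op 1 [order #1] market_sell(qty=4): fills=none; bids=[-] asks=[-]
After op 2 [order #2] market_sell(qty=3): fills=none; bids=[-] asks=[-]
After op 3 [order #3] market_sell(qty=4): fills=none; bids=[-] asks=[-]
After op 4 [order #4] limit_sell(price=102, qty=5): fills=none; bids=[-] asks=[#4:5@102]
After op 5 [order #5] market_buy(qty=7): fills=#5x#4:5@102; bids=[-] asks=[-]
After op 6 cancel(order #4): fills=none; bids=[-] asks=[-]
After op 7 [order #6] limit_buy(price=95, qty=10): fills=none; bids=[#6:10@95] asks=[-]

Answer: BIDS (highest first):
  #6: 10@95
ASKS (lowest first):
  (empty)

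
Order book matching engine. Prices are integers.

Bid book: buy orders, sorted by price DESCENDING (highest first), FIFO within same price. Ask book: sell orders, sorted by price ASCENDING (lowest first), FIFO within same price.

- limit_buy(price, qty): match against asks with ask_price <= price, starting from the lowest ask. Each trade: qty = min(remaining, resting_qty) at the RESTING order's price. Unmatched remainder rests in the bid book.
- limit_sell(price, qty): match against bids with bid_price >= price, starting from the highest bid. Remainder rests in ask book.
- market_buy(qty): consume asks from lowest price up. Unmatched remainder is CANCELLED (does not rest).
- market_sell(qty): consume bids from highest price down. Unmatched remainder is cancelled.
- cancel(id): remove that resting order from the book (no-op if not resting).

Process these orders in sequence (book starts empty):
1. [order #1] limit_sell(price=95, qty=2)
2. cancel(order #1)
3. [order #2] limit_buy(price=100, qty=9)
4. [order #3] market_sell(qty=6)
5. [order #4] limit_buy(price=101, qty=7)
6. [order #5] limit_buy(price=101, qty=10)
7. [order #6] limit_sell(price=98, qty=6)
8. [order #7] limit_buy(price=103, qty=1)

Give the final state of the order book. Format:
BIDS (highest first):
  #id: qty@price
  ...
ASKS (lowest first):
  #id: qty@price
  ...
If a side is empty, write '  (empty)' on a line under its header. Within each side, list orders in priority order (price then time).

Answer: BIDS (highest first):
  #7: 1@103
  #4: 1@101
  #5: 10@101
  #2: 3@100
ASKS (lowest first):
  (empty)

Derivation:
After op 1 [order #1] limit_sell(price=95, qty=2): fills=none; bids=[-] asks=[#1:2@95]
After op 2 cancel(order #1): fills=none; bids=[-] asks=[-]
After op 3 [order #2] limit_buy(price=100, qty=9): fills=none; bids=[#2:9@100] asks=[-]
After op 4 [order #3] market_sell(qty=6): fills=#2x#3:6@100; bids=[#2:3@100] asks=[-]
After op 5 [order #4] limit_buy(price=101, qty=7): fills=none; bids=[#4:7@101 #2:3@100] asks=[-]
After op 6 [order #5] limit_buy(price=101, qty=10): fills=none; bids=[#4:7@101 #5:10@101 #2:3@100] asks=[-]
After op 7 [order #6] limit_sell(price=98, qty=6): fills=#4x#6:6@101; bids=[#4:1@101 #5:10@101 #2:3@100] asks=[-]
After op 8 [order #7] limit_buy(price=103, qty=1): fills=none; bids=[#7:1@103 #4:1@101 #5:10@101 #2:3@100] asks=[-]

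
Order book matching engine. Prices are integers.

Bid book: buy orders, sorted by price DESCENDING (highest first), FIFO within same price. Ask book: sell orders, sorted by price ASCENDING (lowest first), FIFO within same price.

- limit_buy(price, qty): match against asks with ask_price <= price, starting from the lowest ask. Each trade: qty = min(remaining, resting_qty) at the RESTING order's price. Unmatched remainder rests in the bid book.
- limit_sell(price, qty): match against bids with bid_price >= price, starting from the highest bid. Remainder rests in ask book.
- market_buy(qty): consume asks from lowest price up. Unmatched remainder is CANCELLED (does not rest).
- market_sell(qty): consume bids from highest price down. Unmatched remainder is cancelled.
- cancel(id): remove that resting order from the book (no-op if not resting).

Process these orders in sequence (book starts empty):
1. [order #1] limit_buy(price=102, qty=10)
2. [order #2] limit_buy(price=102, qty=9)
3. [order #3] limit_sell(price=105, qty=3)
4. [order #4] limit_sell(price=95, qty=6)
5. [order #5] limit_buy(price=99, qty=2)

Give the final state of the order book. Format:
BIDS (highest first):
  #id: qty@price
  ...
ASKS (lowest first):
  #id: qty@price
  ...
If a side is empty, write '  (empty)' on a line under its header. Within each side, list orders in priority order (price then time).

After op 1 [order #1] limit_buy(price=102, qty=10): fills=none; bids=[#1:10@102] asks=[-]
After op 2 [order #2] limit_buy(price=102, qty=9): fills=none; bids=[#1:10@102 #2:9@102] asks=[-]
After op 3 [order #3] limit_sell(price=105, qty=3): fills=none; bids=[#1:10@102 #2:9@102] asks=[#3:3@105]
After op 4 [order #4] limit_sell(price=95, qty=6): fills=#1x#4:6@102; bids=[#1:4@102 #2:9@102] asks=[#3:3@105]
After op 5 [order #5] limit_buy(price=99, qty=2): fills=none; bids=[#1:4@102 #2:9@102 #5:2@99] asks=[#3:3@105]

Answer: BIDS (highest first):
  #1: 4@102
  #2: 9@102
  #5: 2@99
ASKS (lowest first):
  #3: 3@105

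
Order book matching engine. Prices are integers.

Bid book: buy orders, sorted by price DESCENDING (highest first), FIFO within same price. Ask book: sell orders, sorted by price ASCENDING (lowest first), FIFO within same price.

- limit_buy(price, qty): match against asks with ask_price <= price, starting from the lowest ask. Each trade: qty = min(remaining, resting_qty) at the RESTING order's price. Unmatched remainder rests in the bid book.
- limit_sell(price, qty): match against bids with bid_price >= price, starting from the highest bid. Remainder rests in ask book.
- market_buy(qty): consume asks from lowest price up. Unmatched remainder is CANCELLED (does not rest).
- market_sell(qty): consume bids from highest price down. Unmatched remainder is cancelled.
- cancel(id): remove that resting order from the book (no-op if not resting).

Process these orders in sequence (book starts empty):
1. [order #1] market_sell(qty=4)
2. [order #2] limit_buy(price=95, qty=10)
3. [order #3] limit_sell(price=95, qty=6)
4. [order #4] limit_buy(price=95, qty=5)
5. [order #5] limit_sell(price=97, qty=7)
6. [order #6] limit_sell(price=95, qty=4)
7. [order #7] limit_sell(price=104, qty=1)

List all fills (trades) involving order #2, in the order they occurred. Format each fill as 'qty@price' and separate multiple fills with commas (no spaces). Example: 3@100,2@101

After op 1 [order #1] market_sell(qty=4): fills=none; bids=[-] asks=[-]
After op 2 [order #2] limit_buy(price=95, qty=10): fills=none; bids=[#2:10@95] asks=[-]
After op 3 [order #3] limit_sell(price=95, qty=6): fills=#2x#3:6@95; bids=[#2:4@95] asks=[-]
After op 4 [order #4] limit_buy(price=95, qty=5): fills=none; bids=[#2:4@95 #4:5@95] asks=[-]
After op 5 [order #5] limit_sell(price=97, qty=7): fills=none; bids=[#2:4@95 #4:5@95] asks=[#5:7@97]
After op 6 [order #6] limit_sell(price=95, qty=4): fills=#2x#6:4@95; bids=[#4:5@95] asks=[#5:7@97]
After op 7 [order #7] limit_sell(price=104, qty=1): fills=none; bids=[#4:5@95] asks=[#5:7@97 #7:1@104]

Answer: 6@95,4@95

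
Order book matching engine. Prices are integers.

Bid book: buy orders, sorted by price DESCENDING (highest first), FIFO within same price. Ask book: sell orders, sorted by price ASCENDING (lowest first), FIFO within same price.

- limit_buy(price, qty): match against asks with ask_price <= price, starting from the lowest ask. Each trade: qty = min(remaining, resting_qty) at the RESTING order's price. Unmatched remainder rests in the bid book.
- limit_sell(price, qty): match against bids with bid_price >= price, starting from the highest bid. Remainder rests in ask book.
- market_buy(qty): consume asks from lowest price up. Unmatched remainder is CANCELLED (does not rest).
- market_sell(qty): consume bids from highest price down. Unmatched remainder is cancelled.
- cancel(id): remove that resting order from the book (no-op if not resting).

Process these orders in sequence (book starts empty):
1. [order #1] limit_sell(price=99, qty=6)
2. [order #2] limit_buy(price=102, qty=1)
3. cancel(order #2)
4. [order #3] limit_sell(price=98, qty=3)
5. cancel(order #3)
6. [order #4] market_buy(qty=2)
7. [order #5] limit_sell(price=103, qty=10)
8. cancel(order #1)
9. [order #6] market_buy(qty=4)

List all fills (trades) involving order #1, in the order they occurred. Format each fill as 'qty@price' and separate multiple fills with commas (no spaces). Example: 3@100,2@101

After op 1 [order #1] limit_sell(price=99, qty=6): fills=none; bids=[-] asks=[#1:6@99]
After op 2 [order #2] limit_buy(price=102, qty=1): fills=#2x#1:1@99; bids=[-] asks=[#1:5@99]
After op 3 cancel(order #2): fills=none; bids=[-] asks=[#1:5@99]
After op 4 [order #3] limit_sell(price=98, qty=3): fills=none; bids=[-] asks=[#3:3@98 #1:5@99]
After op 5 cancel(order #3): fills=none; bids=[-] asks=[#1:5@99]
After op 6 [order #4] market_buy(qty=2): fills=#4x#1:2@99; bids=[-] asks=[#1:3@99]
After op 7 [order #5] limit_sell(price=103, qty=10): fills=none; bids=[-] asks=[#1:3@99 #5:10@103]
After op 8 cancel(order #1): fills=none; bids=[-] asks=[#5:10@103]
After op 9 [order #6] market_buy(qty=4): fills=#6x#5:4@103; bids=[-] asks=[#5:6@103]

Answer: 1@99,2@99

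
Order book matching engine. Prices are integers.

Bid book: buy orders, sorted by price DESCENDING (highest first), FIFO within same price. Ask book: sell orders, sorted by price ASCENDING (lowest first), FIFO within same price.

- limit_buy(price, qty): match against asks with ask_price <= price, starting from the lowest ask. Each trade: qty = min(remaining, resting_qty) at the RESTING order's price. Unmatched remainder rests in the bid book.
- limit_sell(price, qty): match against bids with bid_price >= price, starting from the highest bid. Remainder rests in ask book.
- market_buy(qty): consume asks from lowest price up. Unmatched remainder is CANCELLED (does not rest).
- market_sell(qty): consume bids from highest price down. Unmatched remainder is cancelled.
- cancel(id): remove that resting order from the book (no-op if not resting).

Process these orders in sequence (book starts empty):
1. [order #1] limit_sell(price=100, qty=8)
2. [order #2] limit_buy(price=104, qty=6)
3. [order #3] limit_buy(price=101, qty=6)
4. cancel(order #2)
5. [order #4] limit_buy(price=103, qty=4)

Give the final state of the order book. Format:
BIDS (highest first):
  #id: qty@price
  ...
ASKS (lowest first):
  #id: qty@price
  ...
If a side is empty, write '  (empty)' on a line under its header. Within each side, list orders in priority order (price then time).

After op 1 [order #1] limit_sell(price=100, qty=8): fills=none; bids=[-] asks=[#1:8@100]
After op 2 [order #2] limit_buy(price=104, qty=6): fills=#2x#1:6@100; bids=[-] asks=[#1:2@100]
After op 3 [order #3] limit_buy(price=101, qty=6): fills=#3x#1:2@100; bids=[#3:4@101] asks=[-]
After op 4 cancel(order #2): fills=none; bids=[#3:4@101] asks=[-]
After op 5 [order #4] limit_buy(price=103, qty=4): fills=none; bids=[#4:4@103 #3:4@101] asks=[-]

Answer: BIDS (highest first):
  #4: 4@103
  #3: 4@101
ASKS (lowest first):
  (empty)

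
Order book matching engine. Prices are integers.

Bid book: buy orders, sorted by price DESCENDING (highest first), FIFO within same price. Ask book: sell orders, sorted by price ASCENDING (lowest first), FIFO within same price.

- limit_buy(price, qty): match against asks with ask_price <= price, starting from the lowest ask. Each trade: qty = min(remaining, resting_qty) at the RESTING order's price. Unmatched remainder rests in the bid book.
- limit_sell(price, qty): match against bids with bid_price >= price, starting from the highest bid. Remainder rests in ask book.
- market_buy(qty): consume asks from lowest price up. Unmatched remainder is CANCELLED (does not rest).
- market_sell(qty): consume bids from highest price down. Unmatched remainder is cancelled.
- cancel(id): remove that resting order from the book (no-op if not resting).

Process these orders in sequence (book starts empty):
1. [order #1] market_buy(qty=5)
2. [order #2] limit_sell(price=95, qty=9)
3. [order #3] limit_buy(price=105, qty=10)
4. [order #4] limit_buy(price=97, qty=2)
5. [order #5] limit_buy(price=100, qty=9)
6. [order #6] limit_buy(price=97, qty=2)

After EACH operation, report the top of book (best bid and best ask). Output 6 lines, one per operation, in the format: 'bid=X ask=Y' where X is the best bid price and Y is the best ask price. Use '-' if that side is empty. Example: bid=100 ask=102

After op 1 [order #1] market_buy(qty=5): fills=none; bids=[-] asks=[-]
After op 2 [order #2] limit_sell(price=95, qty=9): fills=none; bids=[-] asks=[#2:9@95]
After op 3 [order #3] limit_buy(price=105, qty=10): fills=#3x#2:9@95; bids=[#3:1@105] asks=[-]
After op 4 [order #4] limit_buy(price=97, qty=2): fills=none; bids=[#3:1@105 #4:2@97] asks=[-]
After op 5 [order #5] limit_buy(price=100, qty=9): fills=none; bids=[#3:1@105 #5:9@100 #4:2@97] asks=[-]
After op 6 [order #6] limit_buy(price=97, qty=2): fills=none; bids=[#3:1@105 #5:9@100 #4:2@97 #6:2@97] asks=[-]

Answer: bid=- ask=-
bid=- ask=95
bid=105 ask=-
bid=105 ask=-
bid=105 ask=-
bid=105 ask=-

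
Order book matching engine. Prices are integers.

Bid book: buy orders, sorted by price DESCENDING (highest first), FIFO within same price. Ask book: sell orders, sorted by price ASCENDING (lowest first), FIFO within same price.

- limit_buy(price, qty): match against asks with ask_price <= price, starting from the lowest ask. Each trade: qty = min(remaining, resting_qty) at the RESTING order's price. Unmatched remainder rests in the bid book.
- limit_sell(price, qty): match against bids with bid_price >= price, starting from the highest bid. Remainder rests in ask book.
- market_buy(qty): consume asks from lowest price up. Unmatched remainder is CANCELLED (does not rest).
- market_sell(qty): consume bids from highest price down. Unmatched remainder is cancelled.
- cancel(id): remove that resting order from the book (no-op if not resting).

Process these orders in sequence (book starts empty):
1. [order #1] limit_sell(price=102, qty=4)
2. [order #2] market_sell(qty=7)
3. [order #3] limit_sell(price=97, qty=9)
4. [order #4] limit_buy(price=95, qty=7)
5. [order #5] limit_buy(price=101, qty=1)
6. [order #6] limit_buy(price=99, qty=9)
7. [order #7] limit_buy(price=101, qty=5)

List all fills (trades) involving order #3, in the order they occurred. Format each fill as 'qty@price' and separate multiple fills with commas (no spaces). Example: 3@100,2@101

After op 1 [order #1] limit_sell(price=102, qty=4): fills=none; bids=[-] asks=[#1:4@102]
After op 2 [order #2] market_sell(qty=7): fills=none; bids=[-] asks=[#1:4@102]
After op 3 [order #3] limit_sell(price=97, qty=9): fills=none; bids=[-] asks=[#3:9@97 #1:4@102]
After op 4 [order #4] limit_buy(price=95, qty=7): fills=none; bids=[#4:7@95] asks=[#3:9@97 #1:4@102]
After op 5 [order #5] limit_buy(price=101, qty=1): fills=#5x#3:1@97; bids=[#4:7@95] asks=[#3:8@97 #1:4@102]
After op 6 [order #6] limit_buy(price=99, qty=9): fills=#6x#3:8@97; bids=[#6:1@99 #4:7@95] asks=[#1:4@102]
After op 7 [order #7] limit_buy(price=101, qty=5): fills=none; bids=[#7:5@101 #6:1@99 #4:7@95] asks=[#1:4@102]

Answer: 1@97,8@97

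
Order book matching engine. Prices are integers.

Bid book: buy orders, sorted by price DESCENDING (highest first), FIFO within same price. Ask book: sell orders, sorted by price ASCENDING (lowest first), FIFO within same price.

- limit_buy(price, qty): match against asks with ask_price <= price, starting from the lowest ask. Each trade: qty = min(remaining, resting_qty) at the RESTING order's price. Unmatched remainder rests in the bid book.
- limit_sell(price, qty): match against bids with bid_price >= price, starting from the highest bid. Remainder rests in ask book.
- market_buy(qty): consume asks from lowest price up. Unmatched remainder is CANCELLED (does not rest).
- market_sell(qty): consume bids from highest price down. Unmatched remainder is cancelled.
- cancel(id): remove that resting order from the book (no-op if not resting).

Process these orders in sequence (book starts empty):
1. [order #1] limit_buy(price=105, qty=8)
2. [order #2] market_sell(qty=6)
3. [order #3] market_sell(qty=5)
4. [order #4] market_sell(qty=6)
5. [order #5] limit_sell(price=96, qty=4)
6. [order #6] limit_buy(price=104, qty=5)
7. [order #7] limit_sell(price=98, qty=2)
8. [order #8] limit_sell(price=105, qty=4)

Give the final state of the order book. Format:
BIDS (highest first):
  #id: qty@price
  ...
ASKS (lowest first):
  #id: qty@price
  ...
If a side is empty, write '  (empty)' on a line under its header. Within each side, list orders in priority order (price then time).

Answer: BIDS (highest first):
  (empty)
ASKS (lowest first):
  #7: 1@98
  #8: 4@105

Derivation:
After op 1 [order #1] limit_buy(price=105, qty=8): fills=none; bids=[#1:8@105] asks=[-]
After op 2 [order #2] market_sell(qty=6): fills=#1x#2:6@105; bids=[#1:2@105] asks=[-]
After op 3 [order #3] market_sell(qty=5): fills=#1x#3:2@105; bids=[-] asks=[-]
After op 4 [order #4] market_sell(qty=6): fills=none; bids=[-] asks=[-]
After op 5 [order #5] limit_sell(price=96, qty=4): fills=none; bids=[-] asks=[#5:4@96]
After op 6 [order #6] limit_buy(price=104, qty=5): fills=#6x#5:4@96; bids=[#6:1@104] asks=[-]
After op 7 [order #7] limit_sell(price=98, qty=2): fills=#6x#7:1@104; bids=[-] asks=[#7:1@98]
After op 8 [order #8] limit_sell(price=105, qty=4): fills=none; bids=[-] asks=[#7:1@98 #8:4@105]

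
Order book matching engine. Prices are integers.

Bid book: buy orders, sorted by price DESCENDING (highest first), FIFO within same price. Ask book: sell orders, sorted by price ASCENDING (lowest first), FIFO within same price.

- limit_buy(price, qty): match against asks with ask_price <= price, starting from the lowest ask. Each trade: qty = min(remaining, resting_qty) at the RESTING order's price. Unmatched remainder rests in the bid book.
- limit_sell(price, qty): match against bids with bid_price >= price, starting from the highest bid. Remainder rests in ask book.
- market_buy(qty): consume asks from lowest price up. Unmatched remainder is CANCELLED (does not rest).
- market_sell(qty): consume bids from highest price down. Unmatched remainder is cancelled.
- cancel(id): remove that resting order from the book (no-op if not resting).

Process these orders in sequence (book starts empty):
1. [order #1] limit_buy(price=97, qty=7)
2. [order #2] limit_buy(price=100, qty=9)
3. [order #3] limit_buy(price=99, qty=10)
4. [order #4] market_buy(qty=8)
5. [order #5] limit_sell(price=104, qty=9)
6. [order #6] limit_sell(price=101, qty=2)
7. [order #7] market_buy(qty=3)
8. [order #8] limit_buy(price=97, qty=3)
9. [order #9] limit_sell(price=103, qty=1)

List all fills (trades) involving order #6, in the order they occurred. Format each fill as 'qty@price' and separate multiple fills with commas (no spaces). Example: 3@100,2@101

After op 1 [order #1] limit_buy(price=97, qty=7): fills=none; bids=[#1:7@97] asks=[-]
After op 2 [order #2] limit_buy(price=100, qty=9): fills=none; bids=[#2:9@100 #1:7@97] asks=[-]
After op 3 [order #3] limit_buy(price=99, qty=10): fills=none; bids=[#2:9@100 #3:10@99 #1:7@97] asks=[-]
After op 4 [order #4] market_buy(qty=8): fills=none; bids=[#2:9@100 #3:10@99 #1:7@97] asks=[-]
After op 5 [order #5] limit_sell(price=104, qty=9): fills=none; bids=[#2:9@100 #3:10@99 #1:7@97] asks=[#5:9@104]
After op 6 [order #6] limit_sell(price=101, qty=2): fills=none; bids=[#2:9@100 #3:10@99 #1:7@97] asks=[#6:2@101 #5:9@104]
After op 7 [order #7] market_buy(qty=3): fills=#7x#6:2@101 #7x#5:1@104; bids=[#2:9@100 #3:10@99 #1:7@97] asks=[#5:8@104]
After op 8 [order #8] limit_buy(price=97, qty=3): fills=none; bids=[#2:9@100 #3:10@99 #1:7@97 #8:3@97] asks=[#5:8@104]
After op 9 [order #9] limit_sell(price=103, qty=1): fills=none; bids=[#2:9@100 #3:10@99 #1:7@97 #8:3@97] asks=[#9:1@103 #5:8@104]

Answer: 2@101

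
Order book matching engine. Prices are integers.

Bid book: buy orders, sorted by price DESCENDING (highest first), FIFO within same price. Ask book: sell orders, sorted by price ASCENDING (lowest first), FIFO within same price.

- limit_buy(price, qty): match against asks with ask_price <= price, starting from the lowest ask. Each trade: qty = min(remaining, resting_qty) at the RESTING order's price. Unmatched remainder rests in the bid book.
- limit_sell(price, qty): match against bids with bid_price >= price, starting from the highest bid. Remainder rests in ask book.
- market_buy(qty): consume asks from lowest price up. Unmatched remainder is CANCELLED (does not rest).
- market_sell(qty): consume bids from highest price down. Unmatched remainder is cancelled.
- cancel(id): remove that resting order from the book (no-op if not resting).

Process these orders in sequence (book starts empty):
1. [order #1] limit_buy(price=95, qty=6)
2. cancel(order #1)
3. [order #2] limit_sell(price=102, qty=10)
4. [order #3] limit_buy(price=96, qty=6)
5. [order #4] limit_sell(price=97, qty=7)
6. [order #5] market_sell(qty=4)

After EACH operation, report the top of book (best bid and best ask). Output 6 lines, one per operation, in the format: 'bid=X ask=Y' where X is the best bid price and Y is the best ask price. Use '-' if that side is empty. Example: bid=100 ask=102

After op 1 [order #1] limit_buy(price=95, qty=6): fills=none; bids=[#1:6@95] asks=[-]
After op 2 cancel(order #1): fills=none; bids=[-] asks=[-]
After op 3 [order #2] limit_sell(price=102, qty=10): fills=none; bids=[-] asks=[#2:10@102]
After op 4 [order #3] limit_buy(price=96, qty=6): fills=none; bids=[#3:6@96] asks=[#2:10@102]
After op 5 [order #4] limit_sell(price=97, qty=7): fills=none; bids=[#3:6@96] asks=[#4:7@97 #2:10@102]
After op 6 [order #5] market_sell(qty=4): fills=#3x#5:4@96; bids=[#3:2@96] asks=[#4:7@97 #2:10@102]

Answer: bid=95 ask=-
bid=- ask=-
bid=- ask=102
bid=96 ask=102
bid=96 ask=97
bid=96 ask=97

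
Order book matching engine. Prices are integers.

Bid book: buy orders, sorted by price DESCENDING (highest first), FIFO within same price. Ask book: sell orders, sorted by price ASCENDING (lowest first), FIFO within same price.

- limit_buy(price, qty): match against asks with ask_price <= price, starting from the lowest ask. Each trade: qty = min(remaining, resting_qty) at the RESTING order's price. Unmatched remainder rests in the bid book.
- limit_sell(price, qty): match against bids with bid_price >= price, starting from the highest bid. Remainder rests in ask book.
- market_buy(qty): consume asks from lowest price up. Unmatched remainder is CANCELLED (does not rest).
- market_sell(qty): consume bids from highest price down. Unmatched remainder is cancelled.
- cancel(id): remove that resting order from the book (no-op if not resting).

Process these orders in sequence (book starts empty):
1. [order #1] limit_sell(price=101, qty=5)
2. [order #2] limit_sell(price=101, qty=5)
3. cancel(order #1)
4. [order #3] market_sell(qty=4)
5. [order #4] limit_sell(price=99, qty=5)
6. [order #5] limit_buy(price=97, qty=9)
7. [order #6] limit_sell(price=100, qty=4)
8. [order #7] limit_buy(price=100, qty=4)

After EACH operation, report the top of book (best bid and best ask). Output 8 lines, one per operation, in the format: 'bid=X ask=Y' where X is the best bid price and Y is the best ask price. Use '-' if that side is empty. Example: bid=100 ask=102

After op 1 [order #1] limit_sell(price=101, qty=5): fills=none; bids=[-] asks=[#1:5@101]
After op 2 [order #2] limit_sell(price=101, qty=5): fills=none; bids=[-] asks=[#1:5@101 #2:5@101]
After op 3 cancel(order #1): fills=none; bids=[-] asks=[#2:5@101]
After op 4 [order #3] market_sell(qty=4): fills=none; bids=[-] asks=[#2:5@101]
After op 5 [order #4] limit_sell(price=99, qty=5): fills=none; bids=[-] asks=[#4:5@99 #2:5@101]
After op 6 [order #5] limit_buy(price=97, qty=9): fills=none; bids=[#5:9@97] asks=[#4:5@99 #2:5@101]
After op 7 [order #6] limit_sell(price=100, qty=4): fills=none; bids=[#5:9@97] asks=[#4:5@99 #6:4@100 #2:5@101]
After op 8 [order #7] limit_buy(price=100, qty=4): fills=#7x#4:4@99; bids=[#5:9@97] asks=[#4:1@99 #6:4@100 #2:5@101]

Answer: bid=- ask=101
bid=- ask=101
bid=- ask=101
bid=- ask=101
bid=- ask=99
bid=97 ask=99
bid=97 ask=99
bid=97 ask=99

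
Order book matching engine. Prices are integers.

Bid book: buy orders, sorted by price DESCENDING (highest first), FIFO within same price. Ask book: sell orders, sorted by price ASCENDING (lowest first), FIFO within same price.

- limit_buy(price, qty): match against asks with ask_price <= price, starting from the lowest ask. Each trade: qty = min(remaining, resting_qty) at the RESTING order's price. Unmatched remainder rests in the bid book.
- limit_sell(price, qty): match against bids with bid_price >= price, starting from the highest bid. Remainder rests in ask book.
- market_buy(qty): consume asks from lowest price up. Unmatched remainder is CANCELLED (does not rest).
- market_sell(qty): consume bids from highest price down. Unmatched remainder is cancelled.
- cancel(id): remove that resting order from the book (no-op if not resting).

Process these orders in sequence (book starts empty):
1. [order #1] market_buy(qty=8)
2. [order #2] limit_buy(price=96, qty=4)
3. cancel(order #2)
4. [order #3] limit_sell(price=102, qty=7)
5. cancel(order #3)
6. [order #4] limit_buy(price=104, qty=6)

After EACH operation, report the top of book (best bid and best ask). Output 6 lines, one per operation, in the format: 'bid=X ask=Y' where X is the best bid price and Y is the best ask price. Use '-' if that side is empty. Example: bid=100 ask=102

After op 1 [order #1] market_buy(qty=8): fills=none; bids=[-] asks=[-]
After op 2 [order #2] limit_buy(price=96, qty=4): fills=none; bids=[#2:4@96] asks=[-]
After op 3 cancel(order #2): fills=none; bids=[-] asks=[-]
After op 4 [order #3] limit_sell(price=102, qty=7): fills=none; bids=[-] asks=[#3:7@102]
After op 5 cancel(order #3): fills=none; bids=[-] asks=[-]
After op 6 [order #4] limit_buy(price=104, qty=6): fills=none; bids=[#4:6@104] asks=[-]

Answer: bid=- ask=-
bid=96 ask=-
bid=- ask=-
bid=- ask=102
bid=- ask=-
bid=104 ask=-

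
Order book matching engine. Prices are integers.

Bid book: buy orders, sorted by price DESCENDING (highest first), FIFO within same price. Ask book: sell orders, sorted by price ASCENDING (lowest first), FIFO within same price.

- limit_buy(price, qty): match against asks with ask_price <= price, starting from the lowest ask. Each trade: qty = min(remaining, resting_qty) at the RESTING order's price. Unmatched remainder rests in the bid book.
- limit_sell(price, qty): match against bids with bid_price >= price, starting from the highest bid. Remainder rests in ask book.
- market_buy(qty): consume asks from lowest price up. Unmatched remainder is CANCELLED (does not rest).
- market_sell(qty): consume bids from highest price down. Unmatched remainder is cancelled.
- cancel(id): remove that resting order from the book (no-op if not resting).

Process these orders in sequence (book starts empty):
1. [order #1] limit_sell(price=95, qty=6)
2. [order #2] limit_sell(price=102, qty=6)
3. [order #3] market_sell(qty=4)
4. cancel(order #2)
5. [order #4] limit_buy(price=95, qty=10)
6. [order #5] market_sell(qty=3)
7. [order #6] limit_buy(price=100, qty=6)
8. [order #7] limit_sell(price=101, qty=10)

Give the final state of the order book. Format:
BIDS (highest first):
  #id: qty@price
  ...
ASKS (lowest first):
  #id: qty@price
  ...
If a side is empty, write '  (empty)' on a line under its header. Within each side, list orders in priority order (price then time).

After op 1 [order #1] limit_sell(price=95, qty=6): fills=none; bids=[-] asks=[#1:6@95]
After op 2 [order #2] limit_sell(price=102, qty=6): fills=none; bids=[-] asks=[#1:6@95 #2:6@102]
After op 3 [order #3] market_sell(qty=4): fills=none; bids=[-] asks=[#1:6@95 #2:6@102]
After op 4 cancel(order #2): fills=none; bids=[-] asks=[#1:6@95]
After op 5 [order #4] limit_buy(price=95, qty=10): fills=#4x#1:6@95; bids=[#4:4@95] asks=[-]
After op 6 [order #5] market_sell(qty=3): fills=#4x#5:3@95; bids=[#4:1@95] asks=[-]
After op 7 [order #6] limit_buy(price=100, qty=6): fills=none; bids=[#6:6@100 #4:1@95] asks=[-]
After op 8 [order #7] limit_sell(price=101, qty=10): fills=none; bids=[#6:6@100 #4:1@95] asks=[#7:10@101]

Answer: BIDS (highest first):
  #6: 6@100
  #4: 1@95
ASKS (lowest first):
  #7: 10@101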